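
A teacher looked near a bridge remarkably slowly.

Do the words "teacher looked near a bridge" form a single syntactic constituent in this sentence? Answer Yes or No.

No

"teacher" belongs to the noun phrase "a teacher" while "bridge" belongs to the verb phrase "looked near a bridge remarkably slowly"; a span that runs across that boundary is not a single phrase.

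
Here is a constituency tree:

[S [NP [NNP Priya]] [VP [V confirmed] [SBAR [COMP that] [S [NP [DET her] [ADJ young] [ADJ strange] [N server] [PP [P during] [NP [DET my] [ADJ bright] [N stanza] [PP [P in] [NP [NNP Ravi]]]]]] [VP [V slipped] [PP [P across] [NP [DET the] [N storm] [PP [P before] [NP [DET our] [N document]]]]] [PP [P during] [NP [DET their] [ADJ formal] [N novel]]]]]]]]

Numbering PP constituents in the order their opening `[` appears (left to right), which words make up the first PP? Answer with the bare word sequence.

during my bright stanza in Ravi

In left-to-right order the PP constituents are "during my bright stanza in Ravi"; "in Ravi"; "across the storm before our document"; "before our document"; "during their formal novel". Number 1 is "during my bright stanza in Ravi".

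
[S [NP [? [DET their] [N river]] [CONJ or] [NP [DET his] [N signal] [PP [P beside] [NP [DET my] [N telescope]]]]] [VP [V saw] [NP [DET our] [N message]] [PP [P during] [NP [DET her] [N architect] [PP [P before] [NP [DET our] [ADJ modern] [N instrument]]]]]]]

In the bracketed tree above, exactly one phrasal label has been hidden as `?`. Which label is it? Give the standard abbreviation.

NP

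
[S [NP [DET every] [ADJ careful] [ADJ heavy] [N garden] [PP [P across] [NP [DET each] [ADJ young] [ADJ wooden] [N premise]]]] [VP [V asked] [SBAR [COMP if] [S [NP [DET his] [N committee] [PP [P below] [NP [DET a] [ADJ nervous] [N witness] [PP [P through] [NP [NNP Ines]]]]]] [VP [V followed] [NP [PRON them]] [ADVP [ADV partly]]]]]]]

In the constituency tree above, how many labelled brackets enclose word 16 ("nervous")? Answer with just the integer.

8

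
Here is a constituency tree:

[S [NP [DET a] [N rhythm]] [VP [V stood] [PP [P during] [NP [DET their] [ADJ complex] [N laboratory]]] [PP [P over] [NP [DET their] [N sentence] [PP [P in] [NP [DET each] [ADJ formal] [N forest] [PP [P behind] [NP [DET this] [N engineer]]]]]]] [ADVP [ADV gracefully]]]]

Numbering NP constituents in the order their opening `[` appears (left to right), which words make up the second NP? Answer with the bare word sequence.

their complex laboratory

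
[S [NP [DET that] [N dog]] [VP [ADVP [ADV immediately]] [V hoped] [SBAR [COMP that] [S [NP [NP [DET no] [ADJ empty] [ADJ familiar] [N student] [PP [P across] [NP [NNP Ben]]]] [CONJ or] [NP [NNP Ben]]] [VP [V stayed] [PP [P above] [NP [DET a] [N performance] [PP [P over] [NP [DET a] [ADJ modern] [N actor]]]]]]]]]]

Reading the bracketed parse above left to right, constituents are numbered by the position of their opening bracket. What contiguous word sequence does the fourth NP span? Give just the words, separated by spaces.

In left-to-right order the NP constituents are "that dog"; "no empty familiar student across Ben or Ben"; "no empty familiar student across Ben"; "Ben"; "Ben"; "a performance over a modern actor"; "a modern actor". Number 4 is "Ben".

Ben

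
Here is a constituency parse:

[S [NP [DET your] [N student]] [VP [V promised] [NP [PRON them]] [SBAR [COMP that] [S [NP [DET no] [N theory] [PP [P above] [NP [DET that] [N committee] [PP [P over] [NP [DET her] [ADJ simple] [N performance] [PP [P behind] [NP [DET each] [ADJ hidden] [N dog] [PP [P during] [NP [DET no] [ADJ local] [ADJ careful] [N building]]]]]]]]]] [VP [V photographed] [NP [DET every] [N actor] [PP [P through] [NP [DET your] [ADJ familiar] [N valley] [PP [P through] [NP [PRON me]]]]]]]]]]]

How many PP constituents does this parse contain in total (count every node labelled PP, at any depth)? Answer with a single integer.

6

Listing each PP by its span: [PP above that committee over her simple performance behind each hidden dog during no local careful building]; [PP over her simple performance behind each hidden dog during no local careful building]; [PP behind each hidden dog during no local careful building]; [PP during no local careful building]; [PP through your familiar valley through me]; [PP through me] — that makes 6.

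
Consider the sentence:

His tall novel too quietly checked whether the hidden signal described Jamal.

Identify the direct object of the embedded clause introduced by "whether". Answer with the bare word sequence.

Jamal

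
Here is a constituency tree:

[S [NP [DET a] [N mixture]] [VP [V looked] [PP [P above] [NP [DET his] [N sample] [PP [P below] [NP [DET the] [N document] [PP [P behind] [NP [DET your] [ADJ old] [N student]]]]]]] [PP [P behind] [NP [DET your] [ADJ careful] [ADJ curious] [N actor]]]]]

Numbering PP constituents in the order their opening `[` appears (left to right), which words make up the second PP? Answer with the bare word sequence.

Opening `[PP` markers occur at word positions 4, 7, 10, 14; the second of these opens the constituent [PP below the document behind your old student].

below the document behind your old student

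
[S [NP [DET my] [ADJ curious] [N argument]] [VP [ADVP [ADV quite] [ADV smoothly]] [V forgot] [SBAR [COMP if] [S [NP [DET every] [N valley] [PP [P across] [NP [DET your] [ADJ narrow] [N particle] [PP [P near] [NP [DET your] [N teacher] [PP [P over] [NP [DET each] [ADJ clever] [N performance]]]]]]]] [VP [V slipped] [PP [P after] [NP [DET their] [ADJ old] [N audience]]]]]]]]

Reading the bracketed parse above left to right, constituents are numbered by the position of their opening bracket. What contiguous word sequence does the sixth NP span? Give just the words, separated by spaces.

their old audience

The NP opening brackets appear, in order, over: "my curious argument"; "every valley across your narrow particle near your teacher over each clever performance"; "your narrow particle near your teacher over each clever performance"; "your teacher over each clever performance"; "each clever performance"; "their old audience". The sixth one spans "their old audience".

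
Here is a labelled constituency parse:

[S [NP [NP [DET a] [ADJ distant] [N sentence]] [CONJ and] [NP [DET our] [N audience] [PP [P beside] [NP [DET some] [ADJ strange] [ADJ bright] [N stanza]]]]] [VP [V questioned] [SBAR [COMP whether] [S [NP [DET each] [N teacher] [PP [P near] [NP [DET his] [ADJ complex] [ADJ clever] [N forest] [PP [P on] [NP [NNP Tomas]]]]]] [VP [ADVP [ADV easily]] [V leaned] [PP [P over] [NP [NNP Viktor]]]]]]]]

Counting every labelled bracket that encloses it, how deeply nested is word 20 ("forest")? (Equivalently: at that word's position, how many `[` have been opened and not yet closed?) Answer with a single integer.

Path from the root down to the word: S → VP → SBAR → S → NP → PP → NP → N. That is 8 enclosing brackets.

8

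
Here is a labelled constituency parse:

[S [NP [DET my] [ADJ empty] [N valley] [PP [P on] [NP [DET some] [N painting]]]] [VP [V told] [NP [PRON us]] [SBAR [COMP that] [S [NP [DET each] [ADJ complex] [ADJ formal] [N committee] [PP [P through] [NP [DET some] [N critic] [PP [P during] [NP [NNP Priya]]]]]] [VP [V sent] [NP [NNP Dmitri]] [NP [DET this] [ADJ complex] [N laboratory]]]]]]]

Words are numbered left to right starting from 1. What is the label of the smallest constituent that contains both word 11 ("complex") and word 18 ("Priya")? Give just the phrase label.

The smallest bracket enclosing both words is [NP each complex formal committee through some critic during Priya], so the label is NP.

NP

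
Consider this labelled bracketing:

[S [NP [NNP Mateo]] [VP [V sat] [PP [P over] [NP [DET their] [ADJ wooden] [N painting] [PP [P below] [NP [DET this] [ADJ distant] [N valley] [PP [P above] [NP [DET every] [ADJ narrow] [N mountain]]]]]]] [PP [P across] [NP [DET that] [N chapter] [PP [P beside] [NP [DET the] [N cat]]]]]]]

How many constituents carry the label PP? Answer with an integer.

Scanning left to right, an opening `[PP` appears at word positions 3, 7, 11, 15, 18 — 5 in total.

5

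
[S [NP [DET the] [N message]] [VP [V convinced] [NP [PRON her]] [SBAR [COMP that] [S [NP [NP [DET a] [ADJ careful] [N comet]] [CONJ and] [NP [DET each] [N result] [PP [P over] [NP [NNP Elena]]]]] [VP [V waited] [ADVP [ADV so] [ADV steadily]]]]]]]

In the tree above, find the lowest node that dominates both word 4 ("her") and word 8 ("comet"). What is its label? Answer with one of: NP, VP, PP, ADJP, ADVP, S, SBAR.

VP

The smallest bracket enclosing both words is [VP convinced her that a careful comet and each result over Elena waited so steadily], so the label is VP.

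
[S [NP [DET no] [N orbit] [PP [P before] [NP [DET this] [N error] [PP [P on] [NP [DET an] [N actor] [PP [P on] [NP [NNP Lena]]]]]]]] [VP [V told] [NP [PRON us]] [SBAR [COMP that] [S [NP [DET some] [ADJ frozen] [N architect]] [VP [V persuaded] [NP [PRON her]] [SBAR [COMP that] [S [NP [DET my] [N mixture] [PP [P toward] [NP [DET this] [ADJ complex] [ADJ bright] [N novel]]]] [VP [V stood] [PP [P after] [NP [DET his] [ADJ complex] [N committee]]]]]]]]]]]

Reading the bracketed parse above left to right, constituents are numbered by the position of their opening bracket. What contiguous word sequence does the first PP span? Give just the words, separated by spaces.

before this error on an actor on Lena

In left-to-right order the PP constituents are "before this error on an actor on Lena"; "on an actor on Lena"; "on Lena"; "toward this complex bright novel"; "after his complex committee". Number 1 is "before this error on an actor on Lena".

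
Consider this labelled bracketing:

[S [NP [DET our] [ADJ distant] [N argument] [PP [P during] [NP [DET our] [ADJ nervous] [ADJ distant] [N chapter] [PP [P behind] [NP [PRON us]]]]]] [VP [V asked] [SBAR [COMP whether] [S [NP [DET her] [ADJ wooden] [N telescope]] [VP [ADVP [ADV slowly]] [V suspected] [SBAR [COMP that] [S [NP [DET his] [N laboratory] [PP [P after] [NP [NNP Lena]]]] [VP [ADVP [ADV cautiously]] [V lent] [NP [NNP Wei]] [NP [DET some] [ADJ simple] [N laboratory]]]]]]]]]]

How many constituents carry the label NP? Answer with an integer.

Scanning left to right, an opening `[NP` appears at word positions 1, 5, 10, 13, 19, 22, 25, 26 — 8 in total.

8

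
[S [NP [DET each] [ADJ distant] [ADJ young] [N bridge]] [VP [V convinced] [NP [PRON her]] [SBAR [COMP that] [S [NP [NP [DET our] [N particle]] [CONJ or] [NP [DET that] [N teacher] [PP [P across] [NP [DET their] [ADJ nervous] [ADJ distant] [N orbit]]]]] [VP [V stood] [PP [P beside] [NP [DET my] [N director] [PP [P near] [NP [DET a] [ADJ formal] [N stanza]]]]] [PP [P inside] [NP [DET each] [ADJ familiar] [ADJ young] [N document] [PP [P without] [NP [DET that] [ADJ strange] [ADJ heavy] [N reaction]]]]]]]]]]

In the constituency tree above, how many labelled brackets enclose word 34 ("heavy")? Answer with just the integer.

The word sits inside ADJ, which is inside NP, inside PP, inside NP, inside PP, inside VP, inside S, inside SBAR, inside VP, inside S — 10 brackets in all.

10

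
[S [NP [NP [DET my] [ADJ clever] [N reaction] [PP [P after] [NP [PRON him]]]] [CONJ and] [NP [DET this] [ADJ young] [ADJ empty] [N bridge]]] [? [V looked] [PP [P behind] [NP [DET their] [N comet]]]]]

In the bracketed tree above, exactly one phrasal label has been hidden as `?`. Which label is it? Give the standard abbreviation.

VP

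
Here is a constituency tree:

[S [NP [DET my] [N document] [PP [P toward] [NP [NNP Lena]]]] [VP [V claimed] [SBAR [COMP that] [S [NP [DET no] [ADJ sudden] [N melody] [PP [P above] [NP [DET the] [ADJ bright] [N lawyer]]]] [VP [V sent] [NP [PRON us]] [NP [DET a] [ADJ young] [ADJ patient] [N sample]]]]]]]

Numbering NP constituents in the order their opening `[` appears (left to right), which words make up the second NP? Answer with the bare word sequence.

The NP opening brackets appear, in order, over: "my document toward Lena"; "Lena"; "no sudden melody above the bright lawyer"; "the bright lawyer"; "us"; "a young patient sample". The second one spans "Lena".

Lena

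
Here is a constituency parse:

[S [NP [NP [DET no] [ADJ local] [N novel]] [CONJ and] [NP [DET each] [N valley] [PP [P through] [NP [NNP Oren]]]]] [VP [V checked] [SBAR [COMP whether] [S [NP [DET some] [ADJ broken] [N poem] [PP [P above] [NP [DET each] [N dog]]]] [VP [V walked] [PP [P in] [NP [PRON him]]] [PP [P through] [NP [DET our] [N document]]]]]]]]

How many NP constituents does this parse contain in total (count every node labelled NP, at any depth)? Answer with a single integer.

Scanning left to right, an opening `[NP` appears at word positions 1, 1, 5, 8, 11, 15, 19, 21 — 8 in total.

8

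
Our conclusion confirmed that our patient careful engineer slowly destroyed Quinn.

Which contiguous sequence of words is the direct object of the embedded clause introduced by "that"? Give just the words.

Quinn

"destroyed" heads the VP of the embedded clause introduced by "that", and "Quinn" is its direct object.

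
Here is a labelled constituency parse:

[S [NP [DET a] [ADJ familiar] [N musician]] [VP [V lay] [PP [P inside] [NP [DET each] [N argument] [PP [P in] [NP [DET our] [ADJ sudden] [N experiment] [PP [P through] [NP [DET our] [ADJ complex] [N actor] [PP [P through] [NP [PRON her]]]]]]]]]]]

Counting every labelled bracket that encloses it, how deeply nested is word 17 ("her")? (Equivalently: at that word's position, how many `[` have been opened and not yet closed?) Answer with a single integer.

Counting open brackets not yet closed at "her": [S [VP [PP [NP [PP [NP [PP [NP [PP [NP [PRON = 11.

11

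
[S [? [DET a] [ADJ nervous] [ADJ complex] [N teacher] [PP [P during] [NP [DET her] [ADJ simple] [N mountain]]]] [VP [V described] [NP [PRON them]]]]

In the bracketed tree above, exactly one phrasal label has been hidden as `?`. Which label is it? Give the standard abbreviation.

The `?` node immediately contains: DET 'a', ADJ 'nervous', ADJ 'complex', N 'teacher', PP. That is the internal structure of a noun phrase, so the label is NP.

NP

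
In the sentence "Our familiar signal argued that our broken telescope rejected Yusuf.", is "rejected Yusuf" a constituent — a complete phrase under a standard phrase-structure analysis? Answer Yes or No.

Yes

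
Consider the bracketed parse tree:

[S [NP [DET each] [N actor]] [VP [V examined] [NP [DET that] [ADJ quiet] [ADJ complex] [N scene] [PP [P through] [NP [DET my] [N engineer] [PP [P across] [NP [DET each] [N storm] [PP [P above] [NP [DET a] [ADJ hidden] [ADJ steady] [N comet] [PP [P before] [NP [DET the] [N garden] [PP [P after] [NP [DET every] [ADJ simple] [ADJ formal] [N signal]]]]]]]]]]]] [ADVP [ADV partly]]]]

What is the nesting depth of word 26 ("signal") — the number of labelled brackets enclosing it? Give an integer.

14

The word sits inside N, which is inside NP, inside PP, inside NP, inside PP, inside NP, inside PP, inside NP, inside PP, inside NP, inside PP, inside NP, inside VP, inside S — 14 brackets in all.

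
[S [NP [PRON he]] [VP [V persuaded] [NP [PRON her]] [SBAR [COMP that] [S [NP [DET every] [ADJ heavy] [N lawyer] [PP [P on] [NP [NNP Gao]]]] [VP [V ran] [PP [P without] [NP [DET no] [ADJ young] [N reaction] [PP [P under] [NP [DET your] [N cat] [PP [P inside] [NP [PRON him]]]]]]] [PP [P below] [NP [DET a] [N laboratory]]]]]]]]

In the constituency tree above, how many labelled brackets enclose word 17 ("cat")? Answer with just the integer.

Path from the root down to the word: S → VP → SBAR → S → VP → PP → NP → PP → NP → N. That is 10 enclosing brackets.

10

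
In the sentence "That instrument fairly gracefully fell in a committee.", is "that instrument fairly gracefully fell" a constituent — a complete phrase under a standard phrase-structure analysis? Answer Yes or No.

"that" belongs to the noun phrase "that instrument" while "fell" belongs to the verb phrase "fairly gracefully fell in a committee"; a span that runs across that boundary is not a single phrase.

No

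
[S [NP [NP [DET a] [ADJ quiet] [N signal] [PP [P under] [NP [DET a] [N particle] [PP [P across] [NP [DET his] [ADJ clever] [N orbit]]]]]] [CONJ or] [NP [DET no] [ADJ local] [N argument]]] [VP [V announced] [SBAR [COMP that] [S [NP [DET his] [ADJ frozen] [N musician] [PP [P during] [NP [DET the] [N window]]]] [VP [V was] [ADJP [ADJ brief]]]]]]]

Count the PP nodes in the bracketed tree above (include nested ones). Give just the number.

3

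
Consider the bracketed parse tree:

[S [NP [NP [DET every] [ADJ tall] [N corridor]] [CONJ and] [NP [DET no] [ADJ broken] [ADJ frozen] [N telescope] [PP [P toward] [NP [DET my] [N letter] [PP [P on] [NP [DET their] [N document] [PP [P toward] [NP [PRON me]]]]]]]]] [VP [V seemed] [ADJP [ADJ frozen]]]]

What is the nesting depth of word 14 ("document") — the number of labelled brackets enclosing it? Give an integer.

Path from the root down to the word: S → NP → NP → PP → NP → PP → NP → N. That is 8 enclosing brackets.

8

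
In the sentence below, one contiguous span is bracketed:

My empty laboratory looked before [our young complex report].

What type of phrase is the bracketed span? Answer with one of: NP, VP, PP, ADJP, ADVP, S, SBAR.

The span is built around the noun "report" — a noun phrase (NP).

NP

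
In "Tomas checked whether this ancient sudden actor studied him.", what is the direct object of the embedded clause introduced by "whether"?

him

"studied" heads the VP of the embedded clause introduced by "whether", and "him" is its direct object.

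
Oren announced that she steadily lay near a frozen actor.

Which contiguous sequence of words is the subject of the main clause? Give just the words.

Oren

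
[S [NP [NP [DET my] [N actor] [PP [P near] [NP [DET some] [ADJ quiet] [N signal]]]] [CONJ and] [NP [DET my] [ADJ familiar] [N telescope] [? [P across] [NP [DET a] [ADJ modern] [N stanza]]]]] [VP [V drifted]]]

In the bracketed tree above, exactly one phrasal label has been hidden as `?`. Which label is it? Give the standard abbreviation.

PP

The `?` node immediately contains: P 'across', NP. That is the internal structure of a prepositional phrase, so the label is PP.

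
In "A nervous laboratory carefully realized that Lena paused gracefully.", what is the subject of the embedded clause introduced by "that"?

Lena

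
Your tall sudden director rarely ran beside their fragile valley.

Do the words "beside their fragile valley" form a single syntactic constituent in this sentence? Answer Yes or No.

Yes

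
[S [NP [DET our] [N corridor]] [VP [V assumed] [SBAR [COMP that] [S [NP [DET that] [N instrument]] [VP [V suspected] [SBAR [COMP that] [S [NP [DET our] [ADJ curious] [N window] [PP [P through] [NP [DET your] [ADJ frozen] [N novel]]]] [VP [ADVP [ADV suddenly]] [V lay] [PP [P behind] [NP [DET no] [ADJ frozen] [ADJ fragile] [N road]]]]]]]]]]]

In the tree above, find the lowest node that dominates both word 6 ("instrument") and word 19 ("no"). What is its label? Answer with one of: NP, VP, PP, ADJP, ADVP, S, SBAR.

S

Both words fall inside [S that instrument suspected that our curious window through your frozen novel suddenly lay behind no frozen fragile road] (words 5–22), and no smaller constituent contains them both. Label: S.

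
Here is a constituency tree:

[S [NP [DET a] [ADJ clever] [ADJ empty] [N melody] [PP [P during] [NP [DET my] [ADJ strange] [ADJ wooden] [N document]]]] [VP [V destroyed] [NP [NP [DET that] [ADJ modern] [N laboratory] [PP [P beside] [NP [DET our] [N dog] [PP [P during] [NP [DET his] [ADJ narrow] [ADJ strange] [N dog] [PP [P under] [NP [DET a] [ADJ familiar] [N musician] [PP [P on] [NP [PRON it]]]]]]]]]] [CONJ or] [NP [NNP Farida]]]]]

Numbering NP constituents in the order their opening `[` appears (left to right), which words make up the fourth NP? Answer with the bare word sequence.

In left-to-right order the NP constituents are "a clever empty melody during my strange wooden document"; "my strange wooden document"; "that modern laboratory beside our dog during his narrow strange dog under a familiar musician on it or Farida"; "that modern laboratory beside our dog during his narrow strange dog under a familiar musician on it"; "our dog during his narrow strange dog under a familiar musician on it"; "his narrow strange dog under a familiar musician on it"; "a familiar musician on it"; "it"; "Farida". Number 4 is "that modern laboratory beside our dog during his narrow strange dog under a familiar musician on it".

that modern laboratory beside our dog during his narrow strange dog under a familiar musician on it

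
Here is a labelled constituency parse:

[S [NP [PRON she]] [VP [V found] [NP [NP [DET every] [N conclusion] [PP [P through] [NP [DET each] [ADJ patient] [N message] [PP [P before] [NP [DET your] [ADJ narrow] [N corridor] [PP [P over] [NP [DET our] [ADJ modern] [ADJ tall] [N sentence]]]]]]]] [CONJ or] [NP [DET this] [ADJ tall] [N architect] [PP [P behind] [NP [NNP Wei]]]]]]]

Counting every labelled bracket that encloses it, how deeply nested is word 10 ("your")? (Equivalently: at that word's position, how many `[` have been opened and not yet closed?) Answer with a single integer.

Counting open brackets not yet closed at "your": [S [VP [NP [NP [PP [NP [PP [NP [DET = 9.

9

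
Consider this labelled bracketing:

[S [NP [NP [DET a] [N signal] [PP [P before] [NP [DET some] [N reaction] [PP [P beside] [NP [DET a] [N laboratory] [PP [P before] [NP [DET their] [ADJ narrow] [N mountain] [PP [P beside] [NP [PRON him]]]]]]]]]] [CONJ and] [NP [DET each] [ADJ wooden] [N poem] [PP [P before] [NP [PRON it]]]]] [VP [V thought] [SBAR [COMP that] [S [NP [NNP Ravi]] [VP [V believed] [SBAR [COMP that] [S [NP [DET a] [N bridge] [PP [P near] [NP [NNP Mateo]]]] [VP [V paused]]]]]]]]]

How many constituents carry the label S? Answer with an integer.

3

The S constituents are: [S a signal before some reaction beside a laboratory before their narrow mountain beside him and each wooden poem before it thought that Ravi believed that a bridge near Mateo paused]; [S Ravi believed that a bridge near Mateo paused]; [S a bridge near Mateo paused]. Total: 3.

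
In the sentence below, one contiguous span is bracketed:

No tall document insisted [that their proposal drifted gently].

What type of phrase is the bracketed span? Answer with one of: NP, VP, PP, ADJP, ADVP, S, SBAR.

The span is built around the complementizer "that" — a subordinate clause (SBAR).

SBAR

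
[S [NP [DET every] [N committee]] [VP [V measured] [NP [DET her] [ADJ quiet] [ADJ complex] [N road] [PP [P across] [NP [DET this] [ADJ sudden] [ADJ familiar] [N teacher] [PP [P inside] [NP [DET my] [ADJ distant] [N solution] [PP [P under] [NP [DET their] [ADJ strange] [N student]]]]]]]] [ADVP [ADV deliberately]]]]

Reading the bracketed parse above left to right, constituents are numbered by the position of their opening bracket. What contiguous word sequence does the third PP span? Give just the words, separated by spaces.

The PP opening brackets appear, in order, over: "across this sudden familiar teacher inside my distant solution under their strange student"; "inside my distant solution under their strange student"; "under their strange student". The third one spans "under their strange student".

under their strange student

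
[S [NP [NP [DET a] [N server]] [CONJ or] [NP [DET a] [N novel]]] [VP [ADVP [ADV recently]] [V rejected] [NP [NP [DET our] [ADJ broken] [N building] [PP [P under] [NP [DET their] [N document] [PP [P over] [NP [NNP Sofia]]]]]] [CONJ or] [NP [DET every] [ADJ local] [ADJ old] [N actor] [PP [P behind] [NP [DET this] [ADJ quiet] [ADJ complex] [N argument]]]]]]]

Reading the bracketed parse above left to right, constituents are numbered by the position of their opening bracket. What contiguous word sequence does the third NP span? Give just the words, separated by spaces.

In left-to-right order the NP constituents are "a server or a novel"; "a server"; "a novel"; "our broken building under their document over Sofia or every local old actor behind this quiet complex argument"; "our broken building under their document over Sofia"; "their document over Sofia"; "Sofia"; "every local old actor behind this quiet complex argument"; "this quiet complex argument". Number 3 is "a novel".

a novel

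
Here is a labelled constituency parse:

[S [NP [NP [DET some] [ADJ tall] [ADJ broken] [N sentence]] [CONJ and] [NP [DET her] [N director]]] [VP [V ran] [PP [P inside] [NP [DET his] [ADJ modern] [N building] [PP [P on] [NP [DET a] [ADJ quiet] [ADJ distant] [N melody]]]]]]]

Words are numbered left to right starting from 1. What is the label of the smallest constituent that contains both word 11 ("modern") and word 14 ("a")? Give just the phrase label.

The smallest bracket enclosing both words is [NP his modern building on a quiet distant melody], so the label is NP.

NP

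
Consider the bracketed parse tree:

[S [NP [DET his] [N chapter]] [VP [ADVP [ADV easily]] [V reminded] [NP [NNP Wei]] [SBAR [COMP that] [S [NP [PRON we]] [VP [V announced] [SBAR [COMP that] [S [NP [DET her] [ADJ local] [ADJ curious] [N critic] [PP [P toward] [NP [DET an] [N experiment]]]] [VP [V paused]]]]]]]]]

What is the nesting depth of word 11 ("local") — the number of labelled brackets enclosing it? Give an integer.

The word sits inside ADJ, which is inside NP, inside S, inside SBAR, inside VP, inside S, inside SBAR, inside VP, inside S — 9 brackets in all.

9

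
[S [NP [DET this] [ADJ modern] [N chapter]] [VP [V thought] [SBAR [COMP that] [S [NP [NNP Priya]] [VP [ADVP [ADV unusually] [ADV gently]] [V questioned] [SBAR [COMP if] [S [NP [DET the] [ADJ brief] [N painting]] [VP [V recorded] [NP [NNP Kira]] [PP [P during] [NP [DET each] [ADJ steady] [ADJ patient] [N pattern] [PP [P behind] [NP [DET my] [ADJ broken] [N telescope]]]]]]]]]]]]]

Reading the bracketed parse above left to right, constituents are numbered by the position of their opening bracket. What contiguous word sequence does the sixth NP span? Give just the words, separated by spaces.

my broken telescope

Opening `[NP` markers occur at word positions 1, 6, 11, 15, 17, 22; the sixth of these opens the constituent [NP my broken telescope].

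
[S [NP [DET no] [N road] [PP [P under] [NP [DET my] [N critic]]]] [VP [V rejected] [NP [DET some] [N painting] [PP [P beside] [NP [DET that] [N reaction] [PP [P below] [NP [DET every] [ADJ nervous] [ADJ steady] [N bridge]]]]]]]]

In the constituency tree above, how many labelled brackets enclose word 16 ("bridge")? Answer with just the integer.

8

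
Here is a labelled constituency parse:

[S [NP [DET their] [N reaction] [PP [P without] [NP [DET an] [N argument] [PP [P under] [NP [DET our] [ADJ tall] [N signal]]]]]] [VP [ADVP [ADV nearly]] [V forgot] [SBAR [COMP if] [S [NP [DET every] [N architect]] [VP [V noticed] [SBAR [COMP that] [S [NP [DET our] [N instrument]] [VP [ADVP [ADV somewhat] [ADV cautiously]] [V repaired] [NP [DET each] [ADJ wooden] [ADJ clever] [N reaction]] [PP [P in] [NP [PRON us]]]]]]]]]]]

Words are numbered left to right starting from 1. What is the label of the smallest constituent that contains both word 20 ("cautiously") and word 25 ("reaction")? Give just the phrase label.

VP

The smallest bracket enclosing both words is [VP somewhat cautiously repaired each wooden clever reaction in us], so the label is VP.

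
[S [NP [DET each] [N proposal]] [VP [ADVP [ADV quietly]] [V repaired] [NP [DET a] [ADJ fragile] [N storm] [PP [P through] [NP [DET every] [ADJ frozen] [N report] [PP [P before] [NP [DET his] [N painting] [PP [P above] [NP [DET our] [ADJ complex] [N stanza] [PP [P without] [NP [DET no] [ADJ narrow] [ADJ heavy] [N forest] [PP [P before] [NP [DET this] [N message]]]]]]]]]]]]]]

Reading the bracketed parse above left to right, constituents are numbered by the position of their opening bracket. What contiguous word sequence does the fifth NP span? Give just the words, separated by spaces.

our complex stanza without no narrow heavy forest before this message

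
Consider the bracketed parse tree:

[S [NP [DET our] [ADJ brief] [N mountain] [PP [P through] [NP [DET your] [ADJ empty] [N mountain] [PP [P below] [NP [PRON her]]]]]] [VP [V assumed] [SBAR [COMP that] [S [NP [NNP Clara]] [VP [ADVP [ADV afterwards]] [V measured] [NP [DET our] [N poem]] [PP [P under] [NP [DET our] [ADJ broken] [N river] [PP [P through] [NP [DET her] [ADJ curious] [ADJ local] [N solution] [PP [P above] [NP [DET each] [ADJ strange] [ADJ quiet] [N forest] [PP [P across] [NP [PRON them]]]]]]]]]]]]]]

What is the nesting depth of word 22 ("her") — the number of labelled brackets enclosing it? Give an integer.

10

Counting open brackets not yet closed at "her": [S [VP [SBAR [S [VP [PP [NP [PP [NP [DET = 10.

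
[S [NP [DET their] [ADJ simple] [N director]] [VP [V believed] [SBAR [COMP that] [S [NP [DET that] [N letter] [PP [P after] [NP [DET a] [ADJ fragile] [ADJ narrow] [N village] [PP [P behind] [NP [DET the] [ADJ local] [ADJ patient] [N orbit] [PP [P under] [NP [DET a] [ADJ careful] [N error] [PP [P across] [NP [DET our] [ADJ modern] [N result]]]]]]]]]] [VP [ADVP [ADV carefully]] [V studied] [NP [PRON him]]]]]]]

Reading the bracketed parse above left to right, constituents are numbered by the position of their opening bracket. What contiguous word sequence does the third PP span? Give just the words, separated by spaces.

under a careful error across our modern result

Opening `[PP` markers occur at word positions 8, 13, 18, 22; the third of these opens the constituent [PP under a careful error across our modern result].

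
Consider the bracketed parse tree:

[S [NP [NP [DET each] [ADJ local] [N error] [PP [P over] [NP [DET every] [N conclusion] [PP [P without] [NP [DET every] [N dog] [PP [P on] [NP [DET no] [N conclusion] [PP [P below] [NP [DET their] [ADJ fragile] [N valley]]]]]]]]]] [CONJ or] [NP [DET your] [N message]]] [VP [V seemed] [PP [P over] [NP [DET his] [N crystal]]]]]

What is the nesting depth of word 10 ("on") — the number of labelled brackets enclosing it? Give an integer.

9

Counting open brackets not yet closed at "on": [S [NP [NP [PP [NP [PP [NP [PP [P = 9.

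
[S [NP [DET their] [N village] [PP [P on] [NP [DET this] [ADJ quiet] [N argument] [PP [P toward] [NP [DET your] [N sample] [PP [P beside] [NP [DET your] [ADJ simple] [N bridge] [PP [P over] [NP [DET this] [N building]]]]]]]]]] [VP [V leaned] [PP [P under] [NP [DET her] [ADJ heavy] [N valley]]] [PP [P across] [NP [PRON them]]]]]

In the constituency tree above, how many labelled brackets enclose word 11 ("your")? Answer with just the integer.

9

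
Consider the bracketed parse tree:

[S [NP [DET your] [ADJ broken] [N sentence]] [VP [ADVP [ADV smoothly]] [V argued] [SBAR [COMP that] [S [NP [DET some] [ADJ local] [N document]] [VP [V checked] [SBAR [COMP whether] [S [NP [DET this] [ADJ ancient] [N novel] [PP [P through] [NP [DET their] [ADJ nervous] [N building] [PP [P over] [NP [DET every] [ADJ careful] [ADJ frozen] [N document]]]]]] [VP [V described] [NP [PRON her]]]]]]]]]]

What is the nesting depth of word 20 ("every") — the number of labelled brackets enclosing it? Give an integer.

Path from the root down to the word: S → VP → SBAR → S → VP → SBAR → S → NP → PP → NP → PP → NP → DET. That is 13 enclosing brackets.

13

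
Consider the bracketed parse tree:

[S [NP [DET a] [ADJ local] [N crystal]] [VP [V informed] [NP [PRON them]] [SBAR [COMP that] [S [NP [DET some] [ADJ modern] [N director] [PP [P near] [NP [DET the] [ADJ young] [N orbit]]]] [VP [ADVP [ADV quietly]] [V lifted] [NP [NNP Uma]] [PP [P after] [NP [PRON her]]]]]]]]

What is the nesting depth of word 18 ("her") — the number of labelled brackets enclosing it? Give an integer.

8

The word sits inside PRON, which is inside NP, inside PP, inside VP, inside S, inside SBAR, inside VP, inside S — 8 brackets in all.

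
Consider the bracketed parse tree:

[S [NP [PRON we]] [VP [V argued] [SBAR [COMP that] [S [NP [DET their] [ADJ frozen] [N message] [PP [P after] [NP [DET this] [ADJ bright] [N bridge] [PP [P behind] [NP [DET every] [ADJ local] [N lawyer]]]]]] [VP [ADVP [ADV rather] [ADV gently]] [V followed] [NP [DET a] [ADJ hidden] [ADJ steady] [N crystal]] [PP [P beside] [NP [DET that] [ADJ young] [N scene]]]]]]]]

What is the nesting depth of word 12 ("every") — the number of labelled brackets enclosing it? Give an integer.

10

The word sits inside DET, which is inside NP, inside PP, inside NP, inside PP, inside NP, inside S, inside SBAR, inside VP, inside S — 10 brackets in all.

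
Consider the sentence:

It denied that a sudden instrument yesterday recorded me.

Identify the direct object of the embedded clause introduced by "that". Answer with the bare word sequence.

me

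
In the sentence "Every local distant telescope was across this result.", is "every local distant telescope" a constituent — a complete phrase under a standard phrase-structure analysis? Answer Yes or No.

These words form the whole noun phrase headed by "telescope", so yes — one constituent.

Yes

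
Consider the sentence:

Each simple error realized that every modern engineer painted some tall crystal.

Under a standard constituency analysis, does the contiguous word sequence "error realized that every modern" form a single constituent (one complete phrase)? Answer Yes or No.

The sequence begins inside the noun phrase "each simple error" and ends inside the verb phrase "realized that every modern engineer painted some tall crystal"; it crosses a phrase boundary, so no single node in the tree spans exactly those words.

No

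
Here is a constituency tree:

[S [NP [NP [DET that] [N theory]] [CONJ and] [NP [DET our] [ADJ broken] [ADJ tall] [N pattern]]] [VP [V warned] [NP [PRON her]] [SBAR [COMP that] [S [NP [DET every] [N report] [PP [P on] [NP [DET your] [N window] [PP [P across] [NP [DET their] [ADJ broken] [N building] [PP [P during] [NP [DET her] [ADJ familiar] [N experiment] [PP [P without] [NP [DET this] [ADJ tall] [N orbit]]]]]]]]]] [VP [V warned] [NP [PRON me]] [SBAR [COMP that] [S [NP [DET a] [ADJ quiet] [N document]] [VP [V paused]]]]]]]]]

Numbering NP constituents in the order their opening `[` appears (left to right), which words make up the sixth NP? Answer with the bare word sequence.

your window across their broken building during her familiar experiment without this tall orbit

Opening `[NP` markers occur at word positions 1, 1, 4, 9, 11, 14, 17, 21, 25, 29, 31; the sixth of these opens the constituent [NP your window across their broken building during her familiar experiment without this tall orbit].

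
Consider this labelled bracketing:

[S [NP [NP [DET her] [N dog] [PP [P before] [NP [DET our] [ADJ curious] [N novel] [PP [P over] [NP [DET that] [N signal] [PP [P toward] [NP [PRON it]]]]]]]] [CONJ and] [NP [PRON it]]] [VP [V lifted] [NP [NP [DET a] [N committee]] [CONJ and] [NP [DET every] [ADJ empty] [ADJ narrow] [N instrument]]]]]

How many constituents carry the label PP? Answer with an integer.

3

The PP constituents are: [PP before our curious novel over that signal toward it]; [PP over that signal toward it]; [PP toward it]. Total: 3.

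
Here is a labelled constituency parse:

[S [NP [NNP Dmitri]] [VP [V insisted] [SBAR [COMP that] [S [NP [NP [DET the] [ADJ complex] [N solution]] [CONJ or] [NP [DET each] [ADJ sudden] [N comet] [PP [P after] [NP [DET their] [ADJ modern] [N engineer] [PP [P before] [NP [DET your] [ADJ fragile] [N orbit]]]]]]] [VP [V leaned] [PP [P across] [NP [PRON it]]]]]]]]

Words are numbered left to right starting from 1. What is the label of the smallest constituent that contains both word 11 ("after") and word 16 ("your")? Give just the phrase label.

PP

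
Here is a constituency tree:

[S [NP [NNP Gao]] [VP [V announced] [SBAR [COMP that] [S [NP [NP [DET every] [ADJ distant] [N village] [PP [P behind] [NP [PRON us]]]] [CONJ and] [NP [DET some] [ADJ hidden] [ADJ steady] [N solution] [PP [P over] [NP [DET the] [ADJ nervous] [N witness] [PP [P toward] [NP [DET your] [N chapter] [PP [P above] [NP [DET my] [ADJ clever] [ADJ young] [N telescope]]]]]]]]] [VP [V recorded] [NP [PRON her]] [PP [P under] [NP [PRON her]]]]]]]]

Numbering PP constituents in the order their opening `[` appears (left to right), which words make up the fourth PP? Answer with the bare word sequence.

above my clever young telescope

Opening `[PP` markers occur at word positions 7, 14, 18, 21, 28; the fourth of these opens the constituent [PP above my clever young telescope].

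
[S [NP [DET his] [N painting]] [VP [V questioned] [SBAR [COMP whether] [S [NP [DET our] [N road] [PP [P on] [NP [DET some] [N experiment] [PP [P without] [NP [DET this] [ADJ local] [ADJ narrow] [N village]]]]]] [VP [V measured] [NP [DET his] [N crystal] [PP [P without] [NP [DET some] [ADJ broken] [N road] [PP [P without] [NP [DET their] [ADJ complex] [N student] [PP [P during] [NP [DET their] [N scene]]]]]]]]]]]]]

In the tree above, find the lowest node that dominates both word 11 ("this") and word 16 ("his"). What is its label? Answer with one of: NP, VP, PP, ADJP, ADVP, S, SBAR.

S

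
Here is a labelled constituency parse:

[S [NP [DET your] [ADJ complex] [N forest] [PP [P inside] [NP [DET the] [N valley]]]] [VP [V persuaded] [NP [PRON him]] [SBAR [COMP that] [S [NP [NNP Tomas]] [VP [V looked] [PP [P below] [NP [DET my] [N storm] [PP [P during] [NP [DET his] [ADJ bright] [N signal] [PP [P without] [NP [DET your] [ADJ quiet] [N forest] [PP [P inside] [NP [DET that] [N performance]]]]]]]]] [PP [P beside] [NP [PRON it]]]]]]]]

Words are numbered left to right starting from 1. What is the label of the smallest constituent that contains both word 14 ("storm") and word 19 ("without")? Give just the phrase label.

The smallest bracket enclosing both words is [NP my storm during his bright signal without your quiet forest inside that performance], so the label is NP.

NP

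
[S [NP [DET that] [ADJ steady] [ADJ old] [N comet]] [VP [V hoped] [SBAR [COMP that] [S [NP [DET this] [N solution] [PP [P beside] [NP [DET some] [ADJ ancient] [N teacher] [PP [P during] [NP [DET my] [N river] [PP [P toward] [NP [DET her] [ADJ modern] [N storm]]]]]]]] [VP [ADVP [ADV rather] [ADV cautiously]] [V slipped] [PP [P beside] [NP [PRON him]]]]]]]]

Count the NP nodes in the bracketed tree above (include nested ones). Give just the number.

The NP constituents are: [NP that steady old comet]; [NP this solution beside some ancient teacher during my river toward her modern storm]; [NP some ancient teacher during my river toward her modern storm]; [NP my river toward her modern storm]; [NP her modern storm]; [NP him]. Total: 6.

6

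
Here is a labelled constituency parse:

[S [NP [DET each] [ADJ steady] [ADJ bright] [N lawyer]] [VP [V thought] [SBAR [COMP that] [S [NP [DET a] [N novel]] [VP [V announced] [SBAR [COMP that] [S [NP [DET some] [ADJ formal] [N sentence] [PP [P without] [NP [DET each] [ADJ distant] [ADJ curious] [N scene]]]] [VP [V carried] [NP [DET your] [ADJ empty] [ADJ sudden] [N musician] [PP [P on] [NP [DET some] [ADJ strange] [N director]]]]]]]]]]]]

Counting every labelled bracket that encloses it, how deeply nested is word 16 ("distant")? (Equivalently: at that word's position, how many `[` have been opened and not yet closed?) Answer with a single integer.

11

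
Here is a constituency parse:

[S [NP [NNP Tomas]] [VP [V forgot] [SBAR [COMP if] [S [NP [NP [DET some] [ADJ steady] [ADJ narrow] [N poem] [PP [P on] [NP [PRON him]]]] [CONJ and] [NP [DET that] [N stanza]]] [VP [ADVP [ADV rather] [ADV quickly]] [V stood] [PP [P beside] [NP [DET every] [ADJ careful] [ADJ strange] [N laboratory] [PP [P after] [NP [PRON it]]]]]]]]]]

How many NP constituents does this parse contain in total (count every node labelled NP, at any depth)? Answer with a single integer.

7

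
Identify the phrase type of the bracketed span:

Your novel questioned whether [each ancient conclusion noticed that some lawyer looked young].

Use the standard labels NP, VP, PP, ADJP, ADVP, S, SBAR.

S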